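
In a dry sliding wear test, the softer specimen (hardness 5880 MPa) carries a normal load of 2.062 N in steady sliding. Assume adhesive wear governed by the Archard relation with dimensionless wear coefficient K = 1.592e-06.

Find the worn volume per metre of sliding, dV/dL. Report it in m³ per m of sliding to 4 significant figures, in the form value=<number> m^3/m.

value=5.583e-16 m^3/m

Printed values are rounded; each operation holds full float precision. Rounded once at the end, at 4 significant digits.
Hardness H = 5880 MPa = 5.880e+09 Pa.
As SI base values: W = 2.062 N, H = 5.880e+09 Pa, K = 1.592e-06.
Rate of wear dV/dL = K·W/H (no L dependence): 1.592e-06 · 2.062 / 5.880e+09 = 5.583e-16 m³/m.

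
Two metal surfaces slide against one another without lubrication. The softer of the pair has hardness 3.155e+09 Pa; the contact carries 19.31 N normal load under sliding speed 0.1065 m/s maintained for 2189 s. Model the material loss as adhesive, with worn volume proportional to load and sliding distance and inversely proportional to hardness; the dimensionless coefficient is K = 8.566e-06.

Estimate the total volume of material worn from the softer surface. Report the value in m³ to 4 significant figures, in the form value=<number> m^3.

value=1.222e-11 m^3

Intermediates appear rounded; the algebra carries exact precision — a lone final rounding, at 4 significant digits.
The distance L = v·t = 0.1065 m/s × 2189 s = 233.1 m.
Restated in SI base units: W = 19.31 N, H = 3.155e+09 Pa, K = 8.566e-06.
Archard relation: V = K·W·L/H = 8.566e-06 · 19.31 · 233.1 / 3.155e+09 = 1.222e-11 m³.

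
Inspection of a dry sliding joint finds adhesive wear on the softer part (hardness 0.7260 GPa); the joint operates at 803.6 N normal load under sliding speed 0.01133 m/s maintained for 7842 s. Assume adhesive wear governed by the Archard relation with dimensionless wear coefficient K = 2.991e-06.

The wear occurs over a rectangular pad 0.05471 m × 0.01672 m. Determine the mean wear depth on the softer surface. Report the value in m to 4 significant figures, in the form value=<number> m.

All working math runs at full float precision — quoted intermediates are rounded. Rounded just once to 4 significant digits.
Sliding distance L = v·t = 0.01133 m/s × 7842 s = 88.85 m.
Hardness H = 0.7260 GPa = 7.260e+08 Pa.
Contact area A = 0.05471 m × 0.01672 m = 9.148e-04 m².
As SI base values: W = 803.6 N, H = 7.260e+08 Pa, K = 2.991e-06.
Wear volume V = K·W·L/H = 2.991e-06 · 803.6 · 88.85 / 7.260e+08 = 2.942e-10 m³.
Wear depth h = V/A = 2.942e-10 / 9.148e-04 = 3.216e-07 m.

value=3.216e-07 m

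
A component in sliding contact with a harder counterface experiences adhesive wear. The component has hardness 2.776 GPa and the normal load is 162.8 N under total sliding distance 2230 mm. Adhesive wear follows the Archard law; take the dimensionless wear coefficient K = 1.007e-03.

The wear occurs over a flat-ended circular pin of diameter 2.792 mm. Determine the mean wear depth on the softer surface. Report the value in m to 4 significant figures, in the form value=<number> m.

Intermediate values are displayed rounded. Each operation carries full float precision. Rounded just once: four significant digits.
Sliding distance L = 2230 mm = 2.230 m.
Hardness H = 2.776 GPa = 2.776e+09 Pa.
Pin diameter d = 2.792 mm = 0.002792 m. Contact area A = π·d²/4 = π·(0.002792 m)²/4 = 6.122e-06 m².
Restated in SI base units: W = 162.8 N, H = 2.776e+09 Pa, K = 1.007e-03.
The Archard volume V = K·W·L/H = 1.007e-03 · 162.8 · 2.230 / 2.776e+09 = 1.317e-10 m³.
Depth h = V/A = 1.317e-10 / 6.122e-06 = 2.151e-05 m.

value=2.151e-05 m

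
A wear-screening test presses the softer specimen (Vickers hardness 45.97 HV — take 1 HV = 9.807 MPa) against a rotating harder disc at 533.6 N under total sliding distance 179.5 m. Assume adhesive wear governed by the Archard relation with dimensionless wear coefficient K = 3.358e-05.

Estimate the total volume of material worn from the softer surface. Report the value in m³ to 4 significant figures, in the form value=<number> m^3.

Intermediates are printed rounded; the computation maintains full float precision — one last rounding, at 4 significant figures.
Convert: Hardness H = 45.97 HV × 9.807 MPa/HV = 450.8 MPa = 4.508e+08 Pa.
SI base units throughout: W = 533.6 N, H = 4.508e+08 Pa, K = 3.358e-05.
By Archard's law, V = K·W·L/H = 3.358e-05 · 533.6 · 179.5 / 4.508e+08 = 7.134e-09 m³.

value=7.134e-09 m^3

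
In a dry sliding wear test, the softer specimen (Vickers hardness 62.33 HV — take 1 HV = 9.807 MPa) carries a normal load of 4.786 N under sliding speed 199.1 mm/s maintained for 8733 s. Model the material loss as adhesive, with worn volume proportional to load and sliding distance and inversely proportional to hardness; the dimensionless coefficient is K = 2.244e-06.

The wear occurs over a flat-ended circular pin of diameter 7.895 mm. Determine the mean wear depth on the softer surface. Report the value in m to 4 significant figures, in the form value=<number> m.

The algebra runs at full float precision; intermediate values are printed rounded, and a single final rounding, at four significant digits.
Convert: Sliding speed v = 199.1 mm/s = 0.1991 m/s. Total distance L = v·t = 0.1991 m/s × 8733 s = 1739 m.
Convert: Hardness H = 62.33 HV × 9.807 MPa/HV = 611.3 MPa = 6.113e+08 Pa.
Convert: Pin diameter d = 7.895 mm = 0.007895 m. Contact area A = π·d²/4 = π·(0.007895 m)²/4 = 4.895e-05 m².
Restated in SI base units: W = 4.786 N, H = 6.113e+08 Pa, K = 2.244e-06.
By Archard's law, V = K·W·L/H = 2.244e-06 · 4.786 · 1739 / 6.113e+08 = 3.055e-11 m³.
Wear depth h = V/A = 3.055e-11 / 4.895e-05 = 6.240e-07 m.

value=6.240e-07 m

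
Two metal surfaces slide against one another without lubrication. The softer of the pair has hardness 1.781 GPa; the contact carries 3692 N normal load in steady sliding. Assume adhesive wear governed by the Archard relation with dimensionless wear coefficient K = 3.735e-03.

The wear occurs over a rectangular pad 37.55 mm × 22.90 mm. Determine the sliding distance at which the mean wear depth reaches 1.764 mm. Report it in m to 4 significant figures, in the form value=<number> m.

value=195.9 m

The intermediates are printed rounded. All arithmetic carries full precision. Rounded once at the end to 4 significant figures.
Convert: Hardness H = 1.781 GPa = 1.781e+09 Pa.
Convert: Pad sides 37.55 mm × 22.90 mm = 0.03755 m × 0.02290 m. Contact area A = 0.03755 m × 0.02290 m = 8.599e-04 m².
Convert: Depth limit h_lim = 1.764 mm = 0.001764 m.
Restated in SI base units: W = 3692 N, H = 1.781e+09 Pa, K = 3.735e-03.
Volume at the limit: V_lim = h_lim·A = 0.001764 · 8.599e-04 = 1.517e-06 m³.
Thus life L = V_lim·H/(K·W) = 1.517e-06 · 1.781e+09 / (3.735e-03 · 3692) = 195.9 m.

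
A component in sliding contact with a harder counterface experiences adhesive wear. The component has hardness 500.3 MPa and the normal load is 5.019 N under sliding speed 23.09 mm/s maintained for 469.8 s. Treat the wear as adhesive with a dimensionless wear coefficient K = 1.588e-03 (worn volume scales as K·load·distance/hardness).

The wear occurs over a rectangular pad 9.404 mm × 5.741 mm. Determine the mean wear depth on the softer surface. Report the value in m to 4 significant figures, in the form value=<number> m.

Intermediate values are displayed rounded, and all arithmetic runs at full float precision. Rounded once at the end, at four significant digits.
Sliding speed v = 23.09 mm/s = 0.02309 m/s. The distance L = v·t = 0.02309 m/s × 469.8 s = 10.85 m.
Hardness H = 500.3 MPa = 5.003e+08 Pa.
Pad sides 9.404 mm × 5.741 mm = 0.009404 m × 0.005741 m. Contact area A = 0.009404 m × 0.005741 m = 5.399e-05 m².
Working in SI base units: W = 5.019 N, H = 5.003e+08 Pa, K = 1.588e-03.
Archard volume V = K·W·L/H = 1.588e-03 · 5.019 · 10.85 / 5.003e+08 = 1.728e-10 m³.
Wear depth h = V/A = 1.728e-10 / 5.399e-05 = 3.201e-06 m.

value=3.201e-06 m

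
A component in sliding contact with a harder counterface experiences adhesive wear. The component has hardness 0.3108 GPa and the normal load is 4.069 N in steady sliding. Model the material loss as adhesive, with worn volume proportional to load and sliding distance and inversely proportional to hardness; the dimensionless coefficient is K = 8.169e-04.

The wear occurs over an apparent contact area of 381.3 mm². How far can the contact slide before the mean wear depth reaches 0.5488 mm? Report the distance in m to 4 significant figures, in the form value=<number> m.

value=1.957e+04 m

Intermediate values are shown rounded, and the computation keeps exact precision, and rounded once at the end to 4 significant digits.
Hardness H = 0.3108 GPa = 3.108e+08 Pa.
Contact area A = 381.3 mm² = 3.813e-04 m².
Depth limit h_lim = 0.5488 mm = 5.488e-04 m.
Collected in SI base units: W = 4.069 N, H = 3.108e+08 Pa, K = 8.169e-04.
Volume at the limit: V_lim = h_lim·A = 5.488e-04 · 3.813e-04 = 2.093e-07 m³.
So the life L = V_lim·H/(K·W) = 2.093e-07 · 3.108e+08 / (8.169e-04 · 4.069) = 1.957e+04 m.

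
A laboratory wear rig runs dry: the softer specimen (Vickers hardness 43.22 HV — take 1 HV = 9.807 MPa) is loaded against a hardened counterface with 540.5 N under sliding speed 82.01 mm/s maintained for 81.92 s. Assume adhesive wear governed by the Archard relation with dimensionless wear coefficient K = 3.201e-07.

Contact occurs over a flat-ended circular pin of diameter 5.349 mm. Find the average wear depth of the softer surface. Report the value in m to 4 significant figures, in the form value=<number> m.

value=1.220e-07 m

The intermediates are shown rounded. Every step runs at exact precision; one final rounding: four significant digits.
Convert: Sliding speed v = 82.01 mm/s = 0.08201 m/s. Distance L = v·t = 0.08201 m/s × 81.92 s = 6.718 m.
Convert: Hardness H = 43.22 HV × 9.807 MPa/HV = 423.9 MPa = 4.239e+08 Pa.
Convert: Pin diameter d = 5.349 mm = 0.005349 m. Contact area A = π·d²/4 = π·(0.005349 m)²/4 = 2.247e-05 m².
In SI base units, W = 540.5 N, H = 4.239e+08 Pa, K = 3.201e-07.
Wear volume V = K·W·L/H = 3.201e-07 · 540.5 · 6.718 / 4.239e+08 = 2.742e-12 m³.
Mean depth h = V/A = 2.742e-12 / 2.247e-05 = 1.220e-07 m.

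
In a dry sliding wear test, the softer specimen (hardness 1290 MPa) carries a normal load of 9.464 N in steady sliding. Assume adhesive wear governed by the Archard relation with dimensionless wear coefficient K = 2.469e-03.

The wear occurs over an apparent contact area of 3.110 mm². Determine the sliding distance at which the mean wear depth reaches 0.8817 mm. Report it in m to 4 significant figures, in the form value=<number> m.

value=151.4 m

Intermediate values are printed rounded. Every step holds full precision — one final rounding to 4 significant digits.
Convert: Hardness H = 1290 MPa = 1.290e+09 Pa.
Convert: Contact area A = 3.110 mm² = 3.110e-06 m².
Convert: Depth limit h_lim = 0.8817 mm = 8.817e-04 m.
Restated in SI base units: W = 9.464 N, H = 1.290e+09 Pa, K = 2.469e-03.
Permissible volume V_lim = h_lim·A = 8.817e-04 · 3.110e-06 = 2.742e-09 m³.
Thus life L = V_lim·H/(K·W) = 2.742e-09 · 1.290e+09 / (2.469e-03 · 9.464) = 151.4 m.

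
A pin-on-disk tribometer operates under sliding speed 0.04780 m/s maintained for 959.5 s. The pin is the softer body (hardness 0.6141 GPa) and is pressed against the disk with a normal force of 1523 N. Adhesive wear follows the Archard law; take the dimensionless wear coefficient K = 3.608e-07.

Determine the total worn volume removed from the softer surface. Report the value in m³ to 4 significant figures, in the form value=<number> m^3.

Each operation keeps full float precision, and the intermediates appear rounded; rounded once at the end, at four significant digits.
Convert: Distance covered L = v·t = 0.04780 m/s × 959.5 s = 45.86 m.
Convert: Hardness H = 0.6141 GPa = 6.141e+08 Pa.
Collected in SI base units: W = 1523 N, H = 6.141e+08 Pa, K = 3.608e-07.
Volume removed: V = K·W·L/H = 3.608e-07 · 1523 · 45.86 / 6.141e+08 = 4.104e-11 m³.

value=4.104e-11 m^3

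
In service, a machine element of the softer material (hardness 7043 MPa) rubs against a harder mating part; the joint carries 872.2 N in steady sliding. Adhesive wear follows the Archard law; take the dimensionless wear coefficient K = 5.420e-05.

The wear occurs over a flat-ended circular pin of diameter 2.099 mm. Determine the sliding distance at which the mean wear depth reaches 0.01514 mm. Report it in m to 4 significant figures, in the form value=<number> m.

value=7.805 m

Displayed values are rounded, and the algebra maintains full float precision. Rounded just once: 4 significant figures.
Convert: Hardness H = 7043 MPa = 7.043e+09 Pa.
Convert: Pin diameter d = 2.099 mm = 0.002099 m. Contact area A = π·d²/4 = π·(0.002099 m)²/4 = 3.460e-06 m².
Convert: Depth limit h_lim = 0.01514 mm = 1.514e-05 m.
Expressed in SI base units: W = 872.2 N, H = 7.043e+09 Pa, K = 5.420e-05.
Permissible volume V_lim = h_lim·A = 1.514e-05 · 3.460e-06 = 5.239e-11 m³.
Sliding life L = V_lim·H/(K·W) = 5.239e-11 · 7.043e+09 / (5.420e-05 · 872.2) = 7.805 m.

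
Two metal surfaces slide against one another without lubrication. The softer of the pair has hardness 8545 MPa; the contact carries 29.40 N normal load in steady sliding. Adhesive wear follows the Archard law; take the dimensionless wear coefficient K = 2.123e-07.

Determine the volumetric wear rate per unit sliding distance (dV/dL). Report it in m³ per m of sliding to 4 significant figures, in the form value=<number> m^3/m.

Each operation maintains full precision, and the intermediates are shown rounded — one last rounding to four significant digits.
Convert: Hardness H = 8545 MPa = 8.545e+09 Pa.
Expressed in SI base units: W = 29.40 N, H = 8.545e+09 Pa, K = 2.123e-07.
Sliding wear rate dV/dL = K·W/H (no L dependence): 2.123e-07 · 29.40 / 8.545e+09 = 7.304e-16 m³/m.

value=7.304e-16 m^3/m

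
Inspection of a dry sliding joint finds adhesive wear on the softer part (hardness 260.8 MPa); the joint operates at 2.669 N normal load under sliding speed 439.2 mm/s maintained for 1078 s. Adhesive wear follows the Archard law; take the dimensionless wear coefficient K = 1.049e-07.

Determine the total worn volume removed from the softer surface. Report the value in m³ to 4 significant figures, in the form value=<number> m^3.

Intermediates appear rounded, and the algebra maintains exact precision, and one final rounding: four significant digits.
Sliding speed v = 439.2 mm/s = 0.4392 m/s. Distance covered L = v·t = 0.4392 m/s × 1078 s = 473.5 m.
Hardness H = 260.8 MPa = 2.608e+08 Pa.
Restated in SI base units: W = 2.669 N, H = 2.608e+08 Pa, K = 1.049e-07.
Apply Archard: V = K·W·L/H = 1.049e-07 · 2.669 · 473.5 / 2.608e+08 = 5.083e-13 m³.

value=5.083e-13 m^3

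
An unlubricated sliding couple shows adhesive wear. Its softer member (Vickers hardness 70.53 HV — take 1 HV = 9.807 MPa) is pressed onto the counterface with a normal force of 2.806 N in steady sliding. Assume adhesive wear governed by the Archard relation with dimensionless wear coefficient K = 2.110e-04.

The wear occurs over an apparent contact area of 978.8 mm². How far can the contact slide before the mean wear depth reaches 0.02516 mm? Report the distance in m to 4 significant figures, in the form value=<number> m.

Each operation runs at full precision — intermediate values are printed rounded; a lone final rounding to 4 significant figures.
Convert: Hardness H = 70.53 HV × 9.807 MPa/HV = 691.7 MPa = 6.917e+08 Pa.
Convert: Contact area A = 978.8 mm² = 9.788e-04 m².
Convert: Depth limit h_lim = 0.02516 mm = 2.516e-05 m.
Working in SI base units: W = 2.806 N, H = 6.917e+08 Pa, K = 2.110e-04.
Wearable volume V_lim = h_lim·A = 2.516e-05 · 9.788e-04 = 2.463e-08 m³.
Inverting, life L = V_lim·H/(K·W) = 2.463e-08 · 6.917e+08 / (2.110e-04 · 2.806) = 2.877e+04 m.

value=2.877e+04 m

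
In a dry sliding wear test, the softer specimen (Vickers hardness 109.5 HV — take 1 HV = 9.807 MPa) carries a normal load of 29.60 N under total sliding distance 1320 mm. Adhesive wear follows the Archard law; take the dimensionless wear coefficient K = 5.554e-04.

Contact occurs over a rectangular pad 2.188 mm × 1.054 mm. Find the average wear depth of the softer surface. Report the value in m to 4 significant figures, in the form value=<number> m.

value=8.763e-06 m

Intermediates are printed rounded. All working math holds exact precision, and rounded once at the end to four significant figures.
Convert: Total distance L = 1320 mm = 1.320 m.
Convert: Hardness H = 109.5 HV × 9.807 MPa/HV = 1074 MPa = 1.074e+09 Pa.
Convert: Pad sides 2.188 mm × 1.054 mm = 0.002188 m × 0.001054 m. Contact area A = 0.002188 m × 0.001054 m = 2.306e-06 m².
Restated in SI base units: W = 29.60 N, H = 1.074e+09 Pa, K = 5.554e-04.
Volume removed: V = K·W·L/H = 5.554e-04 · 29.60 · 1.320 / 1.074e+09 = 2.021e-11 m³.
Average depth h = V/A = 2.021e-11 / 2.306e-06 = 8.763e-06 m.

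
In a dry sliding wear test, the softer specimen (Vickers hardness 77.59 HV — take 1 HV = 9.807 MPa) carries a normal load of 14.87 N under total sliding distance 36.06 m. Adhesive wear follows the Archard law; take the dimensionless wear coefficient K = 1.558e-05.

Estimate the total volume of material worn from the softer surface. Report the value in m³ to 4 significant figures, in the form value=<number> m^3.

value=1.098e-11 m^3

Every step maintains full float precision, and intermediate values appear rounded — a lone final rounding: 4 significant digits.
Convert: Hardness H = 77.59 HV × 9.807 MPa/HV = 760.9 MPa = 7.609e+08 Pa.
SI base units throughout: W = 14.87 N, H = 7.609e+08 Pa, K = 1.558e-05.
By Archard's law, V = K·W·L/H = 1.558e-05 · 14.87 · 36.06 / 7.609e+08 = 1.098e-11 m³.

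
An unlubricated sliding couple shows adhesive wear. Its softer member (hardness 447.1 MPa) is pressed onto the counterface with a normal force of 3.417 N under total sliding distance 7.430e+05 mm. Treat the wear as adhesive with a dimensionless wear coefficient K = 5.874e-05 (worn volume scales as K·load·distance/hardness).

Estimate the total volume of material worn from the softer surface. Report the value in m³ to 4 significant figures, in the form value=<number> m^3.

All working math carries full precision, and displayed values are rounded, and one last rounding: four significant figures.
Distance L = 7.430e+05 mm = 743.0 m.
Hardness H = 447.1 MPa = 4.471e+08 Pa.
In SI base units, W = 3.417 N, H = 4.471e+08 Pa, K = 5.874e-05.
Archard volume V = K·W·L/H = 5.874e-05 · 3.417 · 743.0 / 4.471e+08 = 3.336e-10 m³.

value=3.336e-10 m^3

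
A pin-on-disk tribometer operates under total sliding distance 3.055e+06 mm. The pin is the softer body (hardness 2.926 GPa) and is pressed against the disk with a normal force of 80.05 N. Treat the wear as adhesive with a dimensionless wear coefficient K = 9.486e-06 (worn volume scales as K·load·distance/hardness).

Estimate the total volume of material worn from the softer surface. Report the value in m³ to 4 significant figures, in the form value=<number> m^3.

Every step holds full precision, and intermediate values are shown rounded — a single final rounding to 4 significant figures.
The distance L = 3.055e+06 mm = 3055 m.
Hardness H = 2.926 GPa = 2.926e+09 Pa.
Collected in SI base units: W = 80.05 N, H = 2.926e+09 Pa, K = 9.486e-06.
The Archard volume V = K·W·L/H = 9.486e-06 · 80.05 · 3055 / 2.926e+09 = 7.928e-10 m³.

value=7.928e-10 m^3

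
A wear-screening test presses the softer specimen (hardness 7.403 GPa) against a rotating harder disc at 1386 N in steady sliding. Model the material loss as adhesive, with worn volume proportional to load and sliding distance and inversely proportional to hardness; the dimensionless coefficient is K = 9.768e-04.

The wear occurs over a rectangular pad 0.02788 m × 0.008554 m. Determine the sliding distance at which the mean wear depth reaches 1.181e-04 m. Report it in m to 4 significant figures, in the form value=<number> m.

value=154.0 m

The intermediates are displayed rounded, and the computation maintains exact precision, and rounded just once, at 4 significant digits.
Convert: Hardness H = 7.403 GPa = 7.403e+09 Pa.
Convert: Contact area A = 0.02788 m × 0.008554 m = 2.385e-04 m².
In SI base units, W = 1386 N, H = 7.403e+09 Pa, K = 9.768e-04.
Volume at the limit: V_lim = h_lim·A = 1.181e-04 · 2.385e-04 = 2.817e-08 m³.
Sliding life L = V_lim·H/(K·W) = 2.817e-08 · 7.403e+09 / (9.768e-04 · 1386) = 154.0 m.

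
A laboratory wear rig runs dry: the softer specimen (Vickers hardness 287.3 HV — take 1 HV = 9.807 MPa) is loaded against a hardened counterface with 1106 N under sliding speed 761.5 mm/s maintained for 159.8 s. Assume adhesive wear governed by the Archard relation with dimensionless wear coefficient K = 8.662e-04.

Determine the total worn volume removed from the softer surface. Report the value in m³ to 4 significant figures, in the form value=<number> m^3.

The intermediates appear rounded — all working math keeps exact precision — one last rounding to 4 significant digits.
Convert: Sliding speed v = 761.5 mm/s = 0.7615 m/s. Distance covered L = v·t = 0.7615 m/s × 159.8 s = 121.7 m.
Convert: Hardness H = 287.3 HV × 9.807 MPa/HV = 2818 MPa = 2.818e+09 Pa.
Expressed in SI base units: W = 1106 N, H = 2.818e+09 Pa, K = 8.662e-04.
The Archard volume V = K·W·L/H = 8.662e-04 · 1106 · 121.7 / 2.818e+09 = 4.138e-08 m³.

value=4.138e-08 m^3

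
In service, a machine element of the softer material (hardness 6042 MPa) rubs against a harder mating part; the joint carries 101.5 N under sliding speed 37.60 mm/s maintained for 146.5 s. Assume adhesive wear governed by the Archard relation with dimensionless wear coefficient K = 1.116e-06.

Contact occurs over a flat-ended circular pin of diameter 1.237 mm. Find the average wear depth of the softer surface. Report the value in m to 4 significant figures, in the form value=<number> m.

The intermediates are shown rounded — the computation holds full precision; rounded just once, at four significant figures.
Sliding speed v = 37.60 mm/s = 0.03760 m/s. Path length L = v·t = 0.03760 m/s × 146.5 s = 5.508 m.
Hardness H = 6042 MPa = 6.042e+09 Pa.
Pin diameter d = 1.237 mm = 0.001237 m. Contact area A = π·d²/4 = π·(0.001237 m)²/4 = 1.202e-06 m².
Expressed in SI base units: W = 101.5 N, H = 6.042e+09 Pa, K = 1.116e-06.
Apply Archard: V = K·W·L/H = 1.116e-06 · 101.5 · 5.508 / 6.042e+09 = 1.033e-13 m³.
Wear depth h = V/A = 1.033e-13 / 1.202e-06 = 8.593e-08 m.

value=8.593e-08 m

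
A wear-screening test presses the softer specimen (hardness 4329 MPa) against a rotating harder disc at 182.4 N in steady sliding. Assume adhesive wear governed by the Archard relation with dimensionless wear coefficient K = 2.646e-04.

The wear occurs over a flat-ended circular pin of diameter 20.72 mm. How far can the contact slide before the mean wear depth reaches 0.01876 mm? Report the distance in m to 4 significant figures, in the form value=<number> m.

Quoted intermediates are rounded, and each operation keeps full float precision. Rounded once at the end to 4 significant figures.
Hardness H = 4329 MPa = 4.329e+09 Pa.
Pin diameter d = 20.72 mm = 0.02072 m. Contact area A = π·d²/4 = π·(0.02072 m)²/4 = 3.372e-04 m².
Depth limit h_lim = 0.01876 mm = 1.876e-05 m.
As SI base values: W = 182.4 N, H = 4.329e+09 Pa, K = 2.646e-04.
Wearable volume V_lim = h_lim·A = 1.876e-05 · 3.372e-04 = 6.326e-09 m³.
Sliding life L = V_lim·H/(K·W) = 6.326e-09 · 4.329e+09 / (2.646e-04 · 182.4) = 567.4 m.

value=567.4 m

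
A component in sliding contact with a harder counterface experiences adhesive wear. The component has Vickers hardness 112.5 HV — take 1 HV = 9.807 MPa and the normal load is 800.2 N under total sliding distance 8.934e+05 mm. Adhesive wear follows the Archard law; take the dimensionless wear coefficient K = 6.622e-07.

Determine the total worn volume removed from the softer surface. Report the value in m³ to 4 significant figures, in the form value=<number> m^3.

value=4.291e-10 m^3

Quoted intermediates are rounded. All arithmetic maintains exact precision. Rounded once at the end: 4 significant digits.
Convert: Total distance L = 8.934e+05 mm = 893.4 m.
Convert: Hardness H = 112.5 HV × 9.807 MPa/HV = 1103 MPa = 1.103e+09 Pa.
Restated in SI base units: W = 800.2 N, H = 1.103e+09 Pa, K = 6.622e-07.
Archard relation: V = K·W·L/H = 6.622e-07 · 800.2 · 893.4 / 1.103e+09 = 4.291e-10 m³.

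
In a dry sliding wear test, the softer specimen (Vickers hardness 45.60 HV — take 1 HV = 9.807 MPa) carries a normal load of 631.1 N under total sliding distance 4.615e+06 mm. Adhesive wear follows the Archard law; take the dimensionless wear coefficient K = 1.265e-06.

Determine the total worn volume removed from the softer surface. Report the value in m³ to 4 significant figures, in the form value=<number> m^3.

value=8.239e-09 m^3

The computation runs at exact precision — the intermediates are printed rounded. Rounded once at the end, at 4 significant figures.
Convert: The distance L = 4.615e+06 mm = 4615 m.
Convert: Hardness H = 45.60 HV × 9.807 MPa/HV = 447.2 MPa = 4.472e+08 Pa.
Expressed in SI base units: W = 631.1 N, H = 4.472e+08 Pa, K = 1.265e-06.
By Archard's law, V = K·W·L/H = 1.265e-06 · 631.1 · 4615 / 4.472e+08 = 8.239e-09 m³.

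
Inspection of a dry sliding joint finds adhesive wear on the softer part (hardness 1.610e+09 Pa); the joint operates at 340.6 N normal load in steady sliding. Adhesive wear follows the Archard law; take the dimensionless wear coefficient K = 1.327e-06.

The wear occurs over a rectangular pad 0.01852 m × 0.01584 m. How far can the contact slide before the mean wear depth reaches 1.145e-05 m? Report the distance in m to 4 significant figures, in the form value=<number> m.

value=1.196e+04 m

Intermediates are printed rounded — each operation keeps full precision. Rounded just once to 4 significant figures.
Convert: Contact area A = 0.01852 m × 0.01584 m = 2.934e-04 m².
In SI base units: W = 340.6 N, H = 1.610e+09 Pa, K = 1.327e-06.
Wearable volume V_lim = h_lim·A = 1.145e-05 · 2.934e-04 = 3.359e-09 m³.
Thus life L = V_lim·H/(K·W) = 3.359e-09 · 1.610e+09 / (1.327e-06 · 340.6) = 1.196e+04 m.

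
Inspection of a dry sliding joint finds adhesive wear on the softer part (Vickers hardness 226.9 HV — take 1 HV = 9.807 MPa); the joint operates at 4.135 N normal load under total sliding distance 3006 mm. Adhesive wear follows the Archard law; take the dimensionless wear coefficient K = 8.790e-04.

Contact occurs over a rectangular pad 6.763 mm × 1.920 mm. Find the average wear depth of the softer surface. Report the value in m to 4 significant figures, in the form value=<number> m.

value=3.781e-07 m

All working math maintains exact precision; the intermediates appear rounded — rounded just once to four significant figures.
Sliding distance L = 3006 mm = 3.006 m.
Hardness H = 226.9 HV × 9.807 MPa/HV = 2225 MPa = 2.225e+09 Pa.
Pad sides 6.763 mm × 1.920 mm = 0.006763 m × 0.001920 m. Contact area A = 0.006763 m × 0.001920 m = 1.298e-05 m².
Collected in SI base units: W = 4.135 N, H = 2.225e+09 Pa, K = 8.790e-04.
By Archard's law, V = K·W·L/H = 8.790e-04 · 4.135 · 3.006 / 2.225e+09 = 4.910e-12 m³.
Mean depth h = V/A = 4.910e-12 / 1.298e-05 = 3.781e-07 m.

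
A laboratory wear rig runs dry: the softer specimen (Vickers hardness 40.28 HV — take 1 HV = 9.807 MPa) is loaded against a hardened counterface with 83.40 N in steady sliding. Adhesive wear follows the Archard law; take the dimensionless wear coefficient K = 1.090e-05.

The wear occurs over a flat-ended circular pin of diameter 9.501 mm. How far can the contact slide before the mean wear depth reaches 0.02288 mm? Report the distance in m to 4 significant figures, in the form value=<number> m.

Every step carries exact precision; intermediate values are printed rounded; one last rounding, at four significant figures.
Convert: Hardness H = 40.28 HV × 9.807 MPa/HV = 395.0 MPa = 3.950e+08 Pa.
Convert: Pin diameter d = 9.501 mm = 0.009501 m. Contact area A = π·d²/4 = π·(0.009501 m)²/4 = 7.090e-05 m².
Convert: Depth limit h_lim = 0.02288 mm = 2.288e-05 m.
Collected in SI base units: W = 83.40 N, H = 3.950e+08 Pa, K = 1.090e-05.
Volume at the limit: V_lim = h_lim·A = 2.288e-05 · 7.090e-05 = 1.622e-09 m³.
Sliding life L = V_lim·H/(K·W) = 1.622e-09 · 3.950e+08 / (1.090e-05 · 83.40) = 704.9 m.

value=704.9 m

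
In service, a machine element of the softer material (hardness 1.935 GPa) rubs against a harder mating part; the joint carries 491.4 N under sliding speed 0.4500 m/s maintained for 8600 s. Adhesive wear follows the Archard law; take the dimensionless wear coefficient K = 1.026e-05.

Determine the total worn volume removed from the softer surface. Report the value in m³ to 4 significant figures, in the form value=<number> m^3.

Each operation maintains full float precision; intermediates appear rounded — a single final rounding: four significant digits.
Sliding distance L = v·t = 0.4500 m/s × 8600 s = 3870 m.
Hardness H = 1.935 GPa = 1.935e+09 Pa.
In SI base units, W = 491.4 N, H = 1.935e+09 Pa, K = 1.026e-05.
Worn volume V = K·W·L/H = 1.026e-05 · 491.4 · 3870 / 1.935e+09 = 1.008e-08 m³.

value=1.008e-08 m^3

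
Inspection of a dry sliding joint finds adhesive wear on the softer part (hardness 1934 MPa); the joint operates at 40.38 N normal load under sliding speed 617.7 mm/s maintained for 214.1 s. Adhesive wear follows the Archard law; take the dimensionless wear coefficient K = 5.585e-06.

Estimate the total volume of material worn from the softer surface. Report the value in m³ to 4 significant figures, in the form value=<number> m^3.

Printed values are rounded — every step maintains full float precision; rounded just once, at four significant figures.
Convert: Sliding speed v = 617.7 mm/s = 0.6177 m/s. Sliding distance L = v·t = 0.6177 m/s × 214.1 s = 132.2 m.
Convert: Hardness H = 1934 MPa = 1.934e+09 Pa.
Working in SI base units: W = 40.38 N, H = 1.934e+09 Pa, K = 5.585e-06.
Volume removed: V = K·W·L/H = 5.585e-06 · 40.38 · 132.2 / 1.934e+09 = 1.542e-11 m³.

value=1.542e-11 m^3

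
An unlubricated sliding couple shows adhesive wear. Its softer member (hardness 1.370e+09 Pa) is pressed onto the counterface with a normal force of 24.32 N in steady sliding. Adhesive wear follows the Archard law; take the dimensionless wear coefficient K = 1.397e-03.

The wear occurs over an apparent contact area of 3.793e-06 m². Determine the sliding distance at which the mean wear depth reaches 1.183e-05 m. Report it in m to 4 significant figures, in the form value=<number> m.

value=1.809 m

The algebra maintains exact precision. Intermediate values are shown rounded, and one final rounding: four significant figures.
Expressed in SI base units: W = 24.32 N, H = 1.370e+09 Pa, K = 1.397e-03.
Permissible volume V_lim = h_lim·A = 1.183e-05 · 3.793e-06 = 4.487e-11 m³.
Inverting, life L = V_lim·H/(K·W) = 4.487e-11 · 1.370e+09 / (1.397e-03 · 24.32) = 1.809 m.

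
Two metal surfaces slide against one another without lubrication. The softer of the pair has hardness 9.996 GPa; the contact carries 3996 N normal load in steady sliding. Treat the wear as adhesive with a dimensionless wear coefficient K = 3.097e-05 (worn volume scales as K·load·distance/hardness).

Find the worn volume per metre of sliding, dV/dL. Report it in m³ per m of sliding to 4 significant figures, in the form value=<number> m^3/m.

value=1.238e-11 m^3/m

All arithmetic holds full float precision — the intermediates appear rounded; one final rounding: four significant figures.
Hardness H = 9.996 GPa = 9.996e+09 Pa.
In SI base units, W = 3996 N, H = 9.996e+09 Pa, K = 3.097e-05.
Rate of wear dV/dL = K·W/H — distance-free: 3.097e-05 · 3996 / 9.996e+09 = 1.238e-11 m³/m.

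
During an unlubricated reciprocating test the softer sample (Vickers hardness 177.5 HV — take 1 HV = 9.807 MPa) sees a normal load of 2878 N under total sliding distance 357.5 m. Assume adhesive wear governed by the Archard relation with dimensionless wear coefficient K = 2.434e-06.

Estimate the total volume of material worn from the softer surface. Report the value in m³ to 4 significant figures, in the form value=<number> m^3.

Intermediate values are displayed rounded. The algebra runs at full precision; a single final rounding to four significant figures.
Hardness H = 177.5 HV × 9.807 MPa/HV = 1741 MPa = 1.741e+09 Pa.
In SI base units: W = 2878 N, H = 1.741e+09 Pa, K = 2.434e-06.
By Archard's law, V = K·W·L/H = 2.434e-06 · 2878 · 357.5 / 1.741e+09 = 1.439e-09 m³.

value=1.439e-09 m^3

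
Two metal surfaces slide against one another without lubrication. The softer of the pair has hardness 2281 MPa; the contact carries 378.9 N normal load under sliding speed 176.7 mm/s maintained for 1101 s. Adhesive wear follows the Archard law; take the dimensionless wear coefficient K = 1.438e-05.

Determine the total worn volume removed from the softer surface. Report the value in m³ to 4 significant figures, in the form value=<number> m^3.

All arithmetic holds full float precision. Intermediate values are displayed rounded — a single final rounding: four significant digits.
Convert: Sliding speed v = 176.7 mm/s = 0.1767 m/s. Distance L = v·t = 0.1767 m/s × 1101 s = 194.5 m.
Convert: Hardness H = 2281 MPa = 2.281e+09 Pa.
SI base units throughout: W = 378.9 N, H = 2.281e+09 Pa, K = 1.438e-05.
Archard volume V = K·W·L/H = 1.438e-05 · 378.9 · 194.5 / 2.281e+09 = 4.647e-10 m³.

value=4.647e-10 m^3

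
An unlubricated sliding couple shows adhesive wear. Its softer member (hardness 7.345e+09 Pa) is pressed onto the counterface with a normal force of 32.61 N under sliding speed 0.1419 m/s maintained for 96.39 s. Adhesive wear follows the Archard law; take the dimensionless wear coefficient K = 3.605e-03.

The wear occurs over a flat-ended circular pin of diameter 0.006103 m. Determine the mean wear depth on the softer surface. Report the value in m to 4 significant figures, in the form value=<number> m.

value=7.483e-06 m

Every step carries exact precision. Intermediate values are displayed rounded; rounded just once: four significant figures.
Convert: Path length L = v·t = 0.1419 m/s × 96.39 s = 13.68 m.
Convert: Contact area A = π·d²/4 = π·(0.006103 m)²/4 = 2.925e-05 m².
In SI base units: W = 32.61 N, H = 7.345e+09 Pa, K = 3.605e-03.
Apply Archard: V = K·W·L/H = 3.605e-03 · 32.61 · 13.68 / 7.345e+09 = 2.189e-10 m³.
Mean depth h = V/A = 2.189e-10 / 2.925e-05 = 7.483e-06 m.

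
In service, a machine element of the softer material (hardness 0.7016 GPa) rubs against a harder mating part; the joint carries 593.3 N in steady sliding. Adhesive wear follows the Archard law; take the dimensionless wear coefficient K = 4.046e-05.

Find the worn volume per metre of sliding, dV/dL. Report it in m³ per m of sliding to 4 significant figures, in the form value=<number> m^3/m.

Every step maintains full float precision, and the intermediates are shown rounded. Rounded once at the end: 4 significant figures.
Convert: Hardness H = 0.7016 GPa = 7.016e+08 Pa.
In SI base units, W = 593.3 N, H = 7.016e+08 Pa, K = 4.046e-05.
Volumetric rate dV/dL = K·W/H: 4.046e-05 · 593.3 / 7.016e+08 = 3.421e-11 m³/m.

value=3.421e-11 m^3/m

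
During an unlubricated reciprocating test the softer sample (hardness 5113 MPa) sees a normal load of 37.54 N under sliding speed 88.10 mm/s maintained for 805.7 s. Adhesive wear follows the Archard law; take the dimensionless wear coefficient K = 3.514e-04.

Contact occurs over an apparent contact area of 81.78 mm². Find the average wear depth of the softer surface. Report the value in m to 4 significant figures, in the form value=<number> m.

value=2.239e-06 m

Each operation keeps full precision — intermediate values appear rounded — one final rounding to four significant figures.
Sliding speed v = 88.10 mm/s = 0.08810 m/s. Distance L = v·t = 0.08810 m/s × 805.7 s = 70.98 m.
Hardness H = 5113 MPa = 5.113e+09 Pa.
Contact area A = 81.78 mm² = 8.178e-05 m².
Working in SI base units: W = 37.54 N, H = 5.113e+09 Pa, K = 3.514e-04.
By Archard's law, V = K·W·L/H = 3.514e-04 · 37.54 · 70.98 / 5.113e+09 = 1.831e-10 m³.
Wear depth h = V/A = 1.831e-10 / 8.178e-05 = 2.239e-06 m.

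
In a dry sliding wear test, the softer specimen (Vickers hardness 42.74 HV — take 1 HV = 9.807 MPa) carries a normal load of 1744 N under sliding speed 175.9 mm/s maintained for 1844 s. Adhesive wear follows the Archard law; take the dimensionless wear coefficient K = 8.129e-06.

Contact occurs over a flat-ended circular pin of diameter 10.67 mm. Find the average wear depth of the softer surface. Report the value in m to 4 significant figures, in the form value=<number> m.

Intermediates are printed rounded. Every step keeps full precision, and a single final rounding: 4 significant figures.
Sliding speed v = 175.9 mm/s = 0.1759 m/s. Sliding distance L = v·t = 0.1759 m/s × 1844 s = 324.4 m.
Hardness H = 42.74 HV × 9.807 MPa/HV = 419.2 MPa = 4.192e+08 Pa.
Pin diameter d = 10.67 mm = 0.01067 m. Contact area A = π·d²/4 = π·(0.01067 m)²/4 = 8.942e-05 m².
In SI base units, W = 1744 N, H = 4.192e+08 Pa, K = 8.129e-06.
Archard relation: V = K·W·L/H = 8.129e-06 · 1744 · 324.4 / 4.192e+08 = 1.097e-08 m³.
Mean wear depth h = V/A = 1.097e-08 / 8.942e-05 = 1.227e-04 m.

value=1.227e-04 m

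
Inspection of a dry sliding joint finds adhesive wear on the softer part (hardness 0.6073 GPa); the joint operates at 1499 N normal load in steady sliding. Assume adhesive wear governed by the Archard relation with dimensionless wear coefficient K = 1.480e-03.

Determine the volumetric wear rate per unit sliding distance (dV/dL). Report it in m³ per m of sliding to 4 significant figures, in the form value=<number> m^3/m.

value=3.653e-09 m^3/m

The intermediates appear rounded — the computation maintains full precision — a single final rounding: 4 significant figures.
Hardness H = 0.6073 GPa = 6.073e+08 Pa.
In SI base units, W = 1499 N, H = 6.073e+08 Pa, K = 1.480e-03.
Rate of wear dV/dL = K·W/H, per unit distance: 1.480e-03 · 1499 / 6.073e+08 = 3.653e-09 m³/m.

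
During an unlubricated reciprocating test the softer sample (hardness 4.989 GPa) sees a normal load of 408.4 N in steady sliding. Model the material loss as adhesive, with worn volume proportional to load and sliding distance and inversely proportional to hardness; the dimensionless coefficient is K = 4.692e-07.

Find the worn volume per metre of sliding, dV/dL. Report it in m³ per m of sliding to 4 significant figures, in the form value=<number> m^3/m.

value=3.841e-14 m^3/m

Intermediate values appear rounded — all working math runs at exact precision — one last rounding to 4 significant figures.
Hardness H = 4.989 GPa = 4.989e+09 Pa.
Collected in SI base units: W = 408.4 N, H = 4.989e+09 Pa, K = 4.692e-07.
Sliding wear rate dV/dL = K·W/H, so: 4.692e-07 · 408.4 / 4.989e+09 = 3.841e-14 m³/m.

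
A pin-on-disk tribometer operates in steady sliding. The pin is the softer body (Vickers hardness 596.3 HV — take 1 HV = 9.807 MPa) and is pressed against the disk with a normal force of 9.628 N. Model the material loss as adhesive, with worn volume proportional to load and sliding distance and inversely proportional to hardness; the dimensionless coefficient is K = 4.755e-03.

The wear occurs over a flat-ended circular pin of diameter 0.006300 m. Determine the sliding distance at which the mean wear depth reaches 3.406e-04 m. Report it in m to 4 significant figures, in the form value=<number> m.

value=1356 m

The algebra holds full precision, and intermediate values are printed rounded; rounded once at the end to 4 significant digits.
Convert: Hardness H = 596.3 HV × 9.807 MPa/HV = 5848 MPa = 5.848e+09 Pa.
Convert: Contact area A = π·d²/4 = π·(0.006300 m)²/4 = 3.117e-05 m².
Restated in SI base units: W = 9.628 N, H = 5.848e+09 Pa, K = 4.755e-03.
At the depth limit, V_lim = h_lim·A = 3.406e-04 · 3.117e-05 = 1.062e-08 m³.
So the life L = V_lim·H/(K·W) = 1.062e-08 · 5.848e+09 / (4.755e-03 · 9.628) = 1356 m.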